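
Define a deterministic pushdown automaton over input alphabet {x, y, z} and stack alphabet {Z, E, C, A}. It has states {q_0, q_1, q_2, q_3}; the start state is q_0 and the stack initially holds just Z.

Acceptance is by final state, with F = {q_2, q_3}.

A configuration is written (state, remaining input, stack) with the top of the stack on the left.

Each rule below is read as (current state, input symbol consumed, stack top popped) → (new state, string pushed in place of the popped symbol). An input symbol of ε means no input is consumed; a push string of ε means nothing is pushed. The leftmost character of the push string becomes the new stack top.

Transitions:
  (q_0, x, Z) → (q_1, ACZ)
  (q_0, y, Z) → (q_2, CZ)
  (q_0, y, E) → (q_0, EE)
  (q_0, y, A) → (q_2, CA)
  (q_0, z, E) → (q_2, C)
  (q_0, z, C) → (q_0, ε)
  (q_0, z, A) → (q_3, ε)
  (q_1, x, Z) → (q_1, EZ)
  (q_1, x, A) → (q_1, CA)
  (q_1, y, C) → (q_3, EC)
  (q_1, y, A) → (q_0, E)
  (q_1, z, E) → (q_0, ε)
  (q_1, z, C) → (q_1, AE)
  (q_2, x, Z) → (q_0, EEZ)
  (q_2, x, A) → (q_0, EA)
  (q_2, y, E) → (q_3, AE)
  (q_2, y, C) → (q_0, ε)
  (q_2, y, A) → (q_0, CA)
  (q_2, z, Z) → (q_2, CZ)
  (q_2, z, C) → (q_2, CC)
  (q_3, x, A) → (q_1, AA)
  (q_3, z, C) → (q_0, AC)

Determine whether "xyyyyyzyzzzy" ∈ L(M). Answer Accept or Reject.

Reject

(q_0, xyyyyyzyzzzy, Z)
  read x, top Z: go to q_1, push ACZ → (q_1, yyyyyzyzzzy, ACZ)
  read y, top A: go to q_0, push E → (q_0, yyyyzyzzzy, ECZ)
  read y, top E: go to q_0, push EE → (q_0, yyyzyzzzy, EECZ)
  read y, top E: go to q_0, push EE → (q_0, yyzyzzzy, EEECZ)
  read y, top E: go to q_0, push EE → (q_0, yzyzzzy, EEEECZ)
  read y, top E: go to q_0, push EE → (q_0, zyzzzy, EEEEECZ)
  read z, top E: go to q_2, push C → (q_2, yzzzy, CEEEECZ)
  read y, top C: go to q_0, push ε → (q_0, zzzy, EEEECZ)
  read z, top E: go to q_2, push C → (q_2, zzy, CEEECZ)
  read z, top C: go to q_2, push CC → (q_2, zy, CCEEECZ)
  read z, top C: go to q_2, push CC → (q_2, y, CCCEEECZ)
  read y, top C: go to q_0, push ε → (q_0, ε, CCEEECZ)
All input consumed; state q_0 ∉ F and no further ε-move applies.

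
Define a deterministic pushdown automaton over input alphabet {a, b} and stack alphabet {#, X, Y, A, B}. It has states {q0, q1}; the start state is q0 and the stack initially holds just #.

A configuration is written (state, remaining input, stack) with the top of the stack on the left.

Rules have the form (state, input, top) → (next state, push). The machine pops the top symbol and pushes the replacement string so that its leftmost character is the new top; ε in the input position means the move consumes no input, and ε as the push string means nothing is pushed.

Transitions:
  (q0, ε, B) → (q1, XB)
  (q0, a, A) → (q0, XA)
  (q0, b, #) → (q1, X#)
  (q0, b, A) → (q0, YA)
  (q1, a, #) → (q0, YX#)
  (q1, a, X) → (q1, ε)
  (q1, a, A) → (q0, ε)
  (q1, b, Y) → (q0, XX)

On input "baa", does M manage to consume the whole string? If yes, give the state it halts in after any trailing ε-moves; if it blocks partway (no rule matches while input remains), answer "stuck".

(q0, baa, #)
  read b, top #: go to q1, push X# → (q1, aa, X#)
  read a, top X: go to q1, push ε → (q1, a, #)
  read a, top #: go to q0, push YX# → (q0, ε, YX#)
All input consumed; M is in state q0.

q0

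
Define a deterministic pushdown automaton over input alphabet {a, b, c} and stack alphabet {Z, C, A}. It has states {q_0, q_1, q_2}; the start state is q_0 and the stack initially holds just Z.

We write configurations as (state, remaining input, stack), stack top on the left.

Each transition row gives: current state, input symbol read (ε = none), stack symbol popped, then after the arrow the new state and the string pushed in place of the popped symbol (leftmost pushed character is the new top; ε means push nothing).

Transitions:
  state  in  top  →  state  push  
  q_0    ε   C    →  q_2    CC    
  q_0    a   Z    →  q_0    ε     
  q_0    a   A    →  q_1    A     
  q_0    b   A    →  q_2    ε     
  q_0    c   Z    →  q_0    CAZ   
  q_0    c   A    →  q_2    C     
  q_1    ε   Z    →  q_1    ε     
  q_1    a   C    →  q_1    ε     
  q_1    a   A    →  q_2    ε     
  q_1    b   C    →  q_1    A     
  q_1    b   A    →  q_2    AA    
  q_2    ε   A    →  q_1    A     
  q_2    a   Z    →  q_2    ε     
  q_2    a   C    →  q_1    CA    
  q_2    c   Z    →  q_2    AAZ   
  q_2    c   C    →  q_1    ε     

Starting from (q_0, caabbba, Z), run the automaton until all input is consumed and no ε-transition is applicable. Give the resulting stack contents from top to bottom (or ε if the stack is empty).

(q_0, caabbba, Z)
  read c, top Z: go to q_0, push CAZ → (q_0, aabbba, CAZ)
  ε-move, top C: go to q_2, push CC → (q_2, aabbba, CCAZ)
  read a, top C: go to q_1, push CA → (q_1, abbba, CACAZ)
  read a, top C: go to q_1, push ε → (q_1, bbba, ACAZ)
  read b, top A: go to q_2, push AA → (q_2, bba, AACAZ)
  ε-move, top A: go to q_1, push A → (q_1, bba, AACAZ)
  read b, top A: go to q_2, push AA → (q_2, ba, AAACAZ)
  ε-move, top A: go to q_1, push A → (q_1, ba, AAACAZ)
  read b, top A: go to q_2, push AA → (q_2, a, AAAACAZ)
  ε-move, top A: go to q_1, push A → (q_1, a, AAAACAZ)
  read a, top A: go to q_2, push ε → (q_2, ε, AAACAZ)
  ε-move, top A: go to q_1, push A → (q_1, ε, AAACAZ)
All input consumed in state q_1 with stack AAACAZ.

AAACAZ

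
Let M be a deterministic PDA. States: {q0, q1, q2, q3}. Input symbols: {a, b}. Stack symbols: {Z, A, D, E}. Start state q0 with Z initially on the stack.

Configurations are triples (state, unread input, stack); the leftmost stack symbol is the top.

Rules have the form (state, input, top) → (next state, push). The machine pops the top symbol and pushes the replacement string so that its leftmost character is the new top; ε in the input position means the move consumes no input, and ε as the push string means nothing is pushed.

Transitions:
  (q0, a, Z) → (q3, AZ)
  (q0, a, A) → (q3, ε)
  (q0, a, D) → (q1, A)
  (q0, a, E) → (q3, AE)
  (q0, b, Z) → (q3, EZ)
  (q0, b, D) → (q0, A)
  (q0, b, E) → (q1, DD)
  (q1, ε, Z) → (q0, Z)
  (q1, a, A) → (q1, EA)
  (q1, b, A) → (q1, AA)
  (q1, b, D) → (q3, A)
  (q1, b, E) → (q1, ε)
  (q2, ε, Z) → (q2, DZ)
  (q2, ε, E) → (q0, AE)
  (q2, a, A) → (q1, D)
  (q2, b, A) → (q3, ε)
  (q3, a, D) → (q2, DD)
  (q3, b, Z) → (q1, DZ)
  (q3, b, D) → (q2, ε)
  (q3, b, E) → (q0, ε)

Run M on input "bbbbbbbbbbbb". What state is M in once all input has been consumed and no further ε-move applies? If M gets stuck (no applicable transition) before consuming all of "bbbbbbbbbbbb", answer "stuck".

q0

(q0, bbbbbbbbbbbb, Z)
  read b, top Z: go to q3, push EZ → (q3, bbbbbbbbbbb, EZ)
  read b, top E: go to q0, push ε → (q0, bbbbbbbbbb, Z)
  read b, top Z: go to q3, push EZ → (q3, bbbbbbbbb, EZ)
  read b, top E: go to q0, push ε → (q0, bbbbbbbb, Z)
  read b, top Z: go to q3, push EZ → (q3, bbbbbbb, EZ)
  read b, top E: go to q0, push ε → (q0, bbbbbb, Z)
  read b, top Z: go to q3, push EZ → (q3, bbbbb, EZ)
  read b, top E: go to q0, push ε → (q0, bbbb, Z)
  read b, top Z: go to q3, push EZ → (q3, bbb, EZ)
  read b, top E: go to q0, push ε → (q0, bb, Z)
  read b, top Z: go to q3, push EZ → (q3, b, EZ)
  read b, top E: go to q0, push ε → (q0, ε, Z)
All input consumed; M is in state q0.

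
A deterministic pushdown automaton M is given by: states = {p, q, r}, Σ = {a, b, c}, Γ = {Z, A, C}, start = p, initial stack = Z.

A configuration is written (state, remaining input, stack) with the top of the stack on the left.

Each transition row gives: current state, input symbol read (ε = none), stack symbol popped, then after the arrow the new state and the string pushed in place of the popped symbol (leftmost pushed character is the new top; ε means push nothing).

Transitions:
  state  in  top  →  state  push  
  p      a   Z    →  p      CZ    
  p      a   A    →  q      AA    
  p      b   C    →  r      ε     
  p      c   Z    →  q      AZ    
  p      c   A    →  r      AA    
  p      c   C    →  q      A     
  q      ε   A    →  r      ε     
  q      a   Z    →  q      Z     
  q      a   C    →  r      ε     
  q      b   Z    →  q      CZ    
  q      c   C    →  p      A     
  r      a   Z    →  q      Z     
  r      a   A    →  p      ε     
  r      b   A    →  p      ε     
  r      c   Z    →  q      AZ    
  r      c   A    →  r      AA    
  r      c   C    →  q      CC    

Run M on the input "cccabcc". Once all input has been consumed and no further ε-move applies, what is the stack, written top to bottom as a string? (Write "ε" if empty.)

(p, cccabcc, Z)
  read c, top Z: go to q, push AZ → (q, ccabcc, AZ)
  ε-move, top A: go to r, push ε → (r, ccabcc, Z)
  read c, top Z: go to q, push AZ → (q, cabcc, AZ)
  ε-move, top A: go to r, push ε → (r, cabcc, Z)
  read c, top Z: go to q, push AZ → (q, abcc, AZ)
  ε-move, top A: go to r, push ε → (r, abcc, Z)
  read a, top Z: go to q, push Z → (q, bcc, Z)
  read b, top Z: go to q, push CZ → (q, cc, CZ)
  read c, top C: go to p, push A → (p, c, AZ)
  read c, top A: go to r, push AA → (r, ε, AAZ)
All input consumed in state r with stack AAZ.

AAZ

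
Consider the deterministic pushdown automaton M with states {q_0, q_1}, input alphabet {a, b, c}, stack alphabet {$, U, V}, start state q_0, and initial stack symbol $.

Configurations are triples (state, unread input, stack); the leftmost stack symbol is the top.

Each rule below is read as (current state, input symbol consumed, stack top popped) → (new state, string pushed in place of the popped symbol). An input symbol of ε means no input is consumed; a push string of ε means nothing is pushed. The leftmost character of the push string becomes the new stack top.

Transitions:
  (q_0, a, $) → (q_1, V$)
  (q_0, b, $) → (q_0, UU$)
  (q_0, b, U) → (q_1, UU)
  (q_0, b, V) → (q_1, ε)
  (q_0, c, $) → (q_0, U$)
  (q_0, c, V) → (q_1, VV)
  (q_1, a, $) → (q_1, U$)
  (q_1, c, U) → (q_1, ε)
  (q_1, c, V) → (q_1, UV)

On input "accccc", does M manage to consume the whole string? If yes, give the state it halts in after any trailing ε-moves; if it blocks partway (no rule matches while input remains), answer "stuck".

(q_0, accccc, $)
  read a, top $: go to q_1, push V$ → (q_1, ccccc, V$)
  read c, top V: go to q_1, push UV → (q_1, cccc, UV$)
  read c, top U: go to q_1, push ε → (q_1, ccc, V$)
  read c, top V: go to q_1, push UV → (q_1, cc, UV$)
  read c, top U: go to q_1, push ε → (q_1, c, V$)
  read c, top V: go to q_1, push UV → (q_1, ε, UV$)
All input consumed; M is in state q_1.

q_1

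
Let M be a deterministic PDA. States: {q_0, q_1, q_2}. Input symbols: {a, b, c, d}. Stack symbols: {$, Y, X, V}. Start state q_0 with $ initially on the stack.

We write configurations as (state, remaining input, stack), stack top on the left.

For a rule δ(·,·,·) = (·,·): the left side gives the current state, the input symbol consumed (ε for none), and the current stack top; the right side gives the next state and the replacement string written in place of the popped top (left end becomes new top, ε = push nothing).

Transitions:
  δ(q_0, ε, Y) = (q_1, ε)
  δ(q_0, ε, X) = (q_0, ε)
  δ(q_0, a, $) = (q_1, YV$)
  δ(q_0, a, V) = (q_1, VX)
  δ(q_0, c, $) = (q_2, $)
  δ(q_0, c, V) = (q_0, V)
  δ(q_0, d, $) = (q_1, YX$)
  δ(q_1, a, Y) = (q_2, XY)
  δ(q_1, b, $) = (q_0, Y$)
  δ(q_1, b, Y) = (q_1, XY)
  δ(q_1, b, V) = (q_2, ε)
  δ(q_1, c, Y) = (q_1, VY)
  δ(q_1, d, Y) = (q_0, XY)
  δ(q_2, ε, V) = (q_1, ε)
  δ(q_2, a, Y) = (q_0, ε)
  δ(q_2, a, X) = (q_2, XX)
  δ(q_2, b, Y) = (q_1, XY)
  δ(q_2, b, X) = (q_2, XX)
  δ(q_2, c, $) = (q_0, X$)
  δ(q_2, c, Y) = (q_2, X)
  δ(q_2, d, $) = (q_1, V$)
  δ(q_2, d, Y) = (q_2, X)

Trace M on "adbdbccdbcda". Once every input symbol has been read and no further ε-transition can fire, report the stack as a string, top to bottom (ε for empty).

(q_0, adbdbccdbcda, $)
  read a, top $: go to q_1, push YV$ → (q_1, dbdbccdbcda, YV$)
  read d, top Y: go to q_0, push XY → (q_0, bdbccdbcda, XYV$)
  ε-move, top X: go to q_0, push ε → (q_0, bdbccdbcda, YV$)
  ε-move, top Y: go to q_1, push ε → (q_1, bdbccdbcda, V$)
  read b, top V: go to q_2, push ε → (q_2, dbccdbcda, $)
  read d, top $: go to q_1, push V$ → (q_1, bccdbcda, V$)
  read b, top V: go to q_2, push ε → (q_2, ccdbcda, $)
  read c, top $: go to q_0, push X$ → (q_0, cdbcda, X$)
  ε-move, top X: go to q_0, push ε → (q_0, cdbcda, $)
  read c, top $: go to q_2, push $ → (q_2, dbcda, $)
  read d, top $: go to q_1, push V$ → (q_1, bcda, V$)
  read b, top V: go to q_2, push ε → (q_2, cda, $)
  read c, top $: go to q_0, push X$ → (q_0, da, X$)
  ε-move, top X: go to q_0, push ε → (q_0, da, $)
  read d, top $: go to q_1, push YX$ → (q_1, a, YX$)
  read a, top Y: go to q_2, push XY → (q_2, ε, XYX$)
All input consumed in state q_2 with stack XYX$.

XYX$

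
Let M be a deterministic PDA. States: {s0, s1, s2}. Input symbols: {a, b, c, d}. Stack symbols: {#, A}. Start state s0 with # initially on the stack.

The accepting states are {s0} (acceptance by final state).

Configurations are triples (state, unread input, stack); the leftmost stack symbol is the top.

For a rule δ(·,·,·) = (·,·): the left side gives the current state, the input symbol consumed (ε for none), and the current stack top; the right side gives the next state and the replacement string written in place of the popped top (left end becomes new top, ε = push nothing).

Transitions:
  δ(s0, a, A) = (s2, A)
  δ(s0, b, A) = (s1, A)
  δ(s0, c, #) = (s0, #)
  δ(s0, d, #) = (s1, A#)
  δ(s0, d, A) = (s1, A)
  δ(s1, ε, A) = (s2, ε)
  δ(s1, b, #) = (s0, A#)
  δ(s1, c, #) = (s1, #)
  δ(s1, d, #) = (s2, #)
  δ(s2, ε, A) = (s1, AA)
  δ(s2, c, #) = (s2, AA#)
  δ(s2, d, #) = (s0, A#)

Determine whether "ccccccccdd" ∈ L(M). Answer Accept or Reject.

(s0, ccccccccdd, #)
  read c, top #: go to s0, push # → (s0, cccccccdd, #)
  read c, top #: go to s0, push # → (s0, ccccccdd, #)
  read c, top #: go to s0, push # → (s0, cccccdd, #)
  read c, top #: go to s0, push # → (s0, ccccdd, #)
  read c, top #: go to s0, push # → (s0, cccdd, #)
  read c, top #: go to s0, push # → (s0, ccdd, #)
  read c, top #: go to s0, push # → (s0, cdd, #)
  read c, top #: go to s0, push # → (s0, dd, #)
  read d, top #: go to s1, push A# → (s1, d, A#)
  ε-move, top A: go to s2, push ε → (s2, d, #)
  read d, top #: go to s0, push A# → (s0, ε, A#)
All input consumed; state s0 ∈ F.

Accept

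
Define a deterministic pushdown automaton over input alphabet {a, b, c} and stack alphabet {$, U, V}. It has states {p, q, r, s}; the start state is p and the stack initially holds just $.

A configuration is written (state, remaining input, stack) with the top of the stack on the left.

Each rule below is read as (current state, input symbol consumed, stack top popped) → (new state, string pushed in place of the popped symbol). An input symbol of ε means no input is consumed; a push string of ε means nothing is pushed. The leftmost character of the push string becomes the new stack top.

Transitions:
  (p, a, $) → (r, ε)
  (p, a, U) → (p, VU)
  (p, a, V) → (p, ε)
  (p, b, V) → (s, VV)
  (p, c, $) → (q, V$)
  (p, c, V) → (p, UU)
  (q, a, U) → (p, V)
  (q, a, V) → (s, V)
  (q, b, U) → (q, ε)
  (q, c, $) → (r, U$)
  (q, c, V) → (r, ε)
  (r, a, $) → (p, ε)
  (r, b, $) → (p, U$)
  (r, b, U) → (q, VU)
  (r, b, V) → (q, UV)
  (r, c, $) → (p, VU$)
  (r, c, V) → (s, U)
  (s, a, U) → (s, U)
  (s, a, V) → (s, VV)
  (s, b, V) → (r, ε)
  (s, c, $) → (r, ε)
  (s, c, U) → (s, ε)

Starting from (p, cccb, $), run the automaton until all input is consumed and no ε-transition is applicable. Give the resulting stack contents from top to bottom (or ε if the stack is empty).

VVU$

(p, cccb, $)
  read c, top $: go to q, push V$ → (q, ccb, V$)
  read c, top V: go to r, push ε → (r, cb, $)
  read c, top $: go to p, push VU$ → (p, b, VU$)
  read b, top V: go to s, push VV → (s, ε, VVU$)
All input consumed in state s with stack VVU$.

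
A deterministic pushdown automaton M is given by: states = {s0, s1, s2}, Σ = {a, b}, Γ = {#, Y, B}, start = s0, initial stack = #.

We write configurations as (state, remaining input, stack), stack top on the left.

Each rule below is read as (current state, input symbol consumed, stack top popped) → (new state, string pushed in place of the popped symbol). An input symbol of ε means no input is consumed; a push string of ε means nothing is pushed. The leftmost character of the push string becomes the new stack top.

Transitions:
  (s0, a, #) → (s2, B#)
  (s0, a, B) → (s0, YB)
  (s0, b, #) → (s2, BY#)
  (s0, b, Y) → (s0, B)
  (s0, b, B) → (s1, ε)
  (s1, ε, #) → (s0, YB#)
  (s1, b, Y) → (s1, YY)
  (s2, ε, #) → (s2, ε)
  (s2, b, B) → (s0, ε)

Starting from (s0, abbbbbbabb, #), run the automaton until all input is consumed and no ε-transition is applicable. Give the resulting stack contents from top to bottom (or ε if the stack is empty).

(s0, abbbbbbabb, #)
  read a, top #: go to s2, push B# → (s2, bbbbbbabb, B#)
  read b, top B: go to s0, push ε → (s0, bbbbbabb, #)
  read b, top #: go to s2, push BY# → (s2, bbbbabb, BY#)
  read b, top B: go to s0, push ε → (s0, bbbabb, Y#)
  read b, top Y: go to s0, push B → (s0, bbabb, B#)
  read b, top B: go to s1, push ε → (s1, babb, #)
  ε-move, top #: go to s0, push YB# → (s0, babb, YB#)
  read b, top Y: go to s0, push B → (s0, abb, BB#)
  read a, top B: go to s0, push YB → (s0, bb, YBB#)
  read b, top Y: go to s0, push B → (s0, b, BBB#)
  read b, top B: go to s1, push ε → (s1, ε, BB#)
All input consumed in state s1 with stack BB#.

BB#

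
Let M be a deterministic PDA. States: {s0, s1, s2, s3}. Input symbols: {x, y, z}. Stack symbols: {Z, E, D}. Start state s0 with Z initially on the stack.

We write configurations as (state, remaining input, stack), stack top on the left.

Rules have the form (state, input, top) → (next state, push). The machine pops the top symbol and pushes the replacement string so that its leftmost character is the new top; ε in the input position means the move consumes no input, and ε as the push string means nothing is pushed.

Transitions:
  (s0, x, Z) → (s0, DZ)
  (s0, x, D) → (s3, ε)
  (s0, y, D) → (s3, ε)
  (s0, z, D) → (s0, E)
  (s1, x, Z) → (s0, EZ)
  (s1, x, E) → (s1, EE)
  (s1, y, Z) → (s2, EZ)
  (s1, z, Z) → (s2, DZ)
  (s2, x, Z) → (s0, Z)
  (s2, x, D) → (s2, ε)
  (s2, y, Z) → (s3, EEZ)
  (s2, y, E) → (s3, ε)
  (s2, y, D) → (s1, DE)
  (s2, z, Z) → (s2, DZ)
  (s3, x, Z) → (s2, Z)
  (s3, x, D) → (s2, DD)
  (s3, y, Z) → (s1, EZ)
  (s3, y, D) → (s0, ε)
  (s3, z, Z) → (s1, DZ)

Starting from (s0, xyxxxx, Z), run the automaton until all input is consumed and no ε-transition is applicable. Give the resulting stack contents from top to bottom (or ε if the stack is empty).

(s0, xyxxxx, Z)
  read x, top Z: go to s0, push DZ → (s0, yxxxx, DZ)
  read y, top D: go to s3, push ε → (s3, xxxx, Z)
  read x, top Z: go to s2, push Z → (s2, xxx, Z)
  read x, top Z: go to s0, push Z → (s0, xx, Z)
  read x, top Z: go to s0, push DZ → (s0, x, DZ)
  read x, top D: go to s3, push ε → (s3, ε, Z)
All input consumed in state s3 with stack Z.

Z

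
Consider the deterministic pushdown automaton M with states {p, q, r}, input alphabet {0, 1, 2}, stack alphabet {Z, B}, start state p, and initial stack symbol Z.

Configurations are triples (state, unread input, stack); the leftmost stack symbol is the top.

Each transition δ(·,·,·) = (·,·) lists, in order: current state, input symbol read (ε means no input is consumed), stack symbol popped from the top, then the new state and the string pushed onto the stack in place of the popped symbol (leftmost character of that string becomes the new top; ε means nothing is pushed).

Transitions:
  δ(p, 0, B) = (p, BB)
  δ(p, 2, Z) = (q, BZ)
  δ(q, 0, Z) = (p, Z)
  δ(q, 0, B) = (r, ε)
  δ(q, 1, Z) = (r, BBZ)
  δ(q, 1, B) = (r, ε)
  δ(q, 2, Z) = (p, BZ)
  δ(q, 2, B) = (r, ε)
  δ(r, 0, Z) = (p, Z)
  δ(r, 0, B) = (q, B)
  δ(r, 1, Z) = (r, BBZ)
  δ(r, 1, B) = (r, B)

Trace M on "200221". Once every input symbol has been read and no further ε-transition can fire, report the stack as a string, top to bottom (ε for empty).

(p, 200221, Z) ⊢ (q, 00221, BZ) ⊢ (r, 0221, Z) ⊢ (p, 221, Z) ⊢ (q, 21, BZ) ⊢ (r, 1, Z) ⊢ (r, ε, BBZ)
All input consumed in state r with stack BBZ.

BBZ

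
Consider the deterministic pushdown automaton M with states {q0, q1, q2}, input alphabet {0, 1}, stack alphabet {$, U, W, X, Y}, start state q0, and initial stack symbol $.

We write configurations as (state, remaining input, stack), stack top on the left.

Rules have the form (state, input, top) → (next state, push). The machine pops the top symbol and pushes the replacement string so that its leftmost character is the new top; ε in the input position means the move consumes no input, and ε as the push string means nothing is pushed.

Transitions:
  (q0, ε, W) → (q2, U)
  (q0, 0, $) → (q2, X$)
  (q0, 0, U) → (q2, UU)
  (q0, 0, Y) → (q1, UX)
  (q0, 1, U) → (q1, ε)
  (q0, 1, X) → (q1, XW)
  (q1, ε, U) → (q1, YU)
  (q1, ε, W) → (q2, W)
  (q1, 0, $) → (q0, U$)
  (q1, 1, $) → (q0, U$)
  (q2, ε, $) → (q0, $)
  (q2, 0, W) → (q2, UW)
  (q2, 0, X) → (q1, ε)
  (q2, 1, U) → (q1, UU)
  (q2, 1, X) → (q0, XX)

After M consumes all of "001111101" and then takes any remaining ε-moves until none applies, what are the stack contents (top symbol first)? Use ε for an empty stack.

YUUU$

(q0, 001111101, $)
  read 0, top $: go to q2, push X$ → (q2, 01111101, X$)
  read 0, top X: go to q1, push ε → (q1, 1111101, $)
  read 1, top $: go to q0, push U$ → (q0, 111101, U$)
  read 1, top U: go to q1, push ε → (q1, 11101, $)
  read 1, top $: go to q0, push U$ → (q0, 1101, U$)
  read 1, top U: go to q1, push ε → (q1, 101, $)
  read 1, top $: go to q0, push U$ → (q0, 01, U$)
  read 0, top U: go to q2, push UU → (q2, 1, UU$)
  read 1, top U: go to q1, push UU → (q1, ε, UUU$)
  ε-move, top U: go to q1, push YU → (q1, ε, YUUU$)
All input consumed in state q1 with stack YUUU$.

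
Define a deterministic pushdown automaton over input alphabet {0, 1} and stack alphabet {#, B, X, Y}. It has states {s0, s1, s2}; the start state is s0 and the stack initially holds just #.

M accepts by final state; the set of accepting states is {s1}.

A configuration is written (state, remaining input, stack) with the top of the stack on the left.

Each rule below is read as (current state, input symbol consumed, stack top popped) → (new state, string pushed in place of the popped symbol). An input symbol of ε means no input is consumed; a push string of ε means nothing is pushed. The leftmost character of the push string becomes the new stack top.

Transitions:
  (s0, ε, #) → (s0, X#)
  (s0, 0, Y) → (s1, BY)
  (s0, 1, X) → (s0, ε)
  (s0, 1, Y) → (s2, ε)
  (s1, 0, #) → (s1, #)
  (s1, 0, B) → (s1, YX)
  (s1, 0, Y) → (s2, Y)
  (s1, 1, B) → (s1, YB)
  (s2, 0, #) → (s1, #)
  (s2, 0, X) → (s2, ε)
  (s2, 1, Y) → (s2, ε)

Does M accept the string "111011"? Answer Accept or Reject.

(s0, 111011, #) ⊢ (s0, 111011, X#) ⊢ (s0, 11011, #) ⊢ (s0, 11011, X#) ⊢ (s0, 1011, #) ⊢ (s0, 1011, X#) ⊢ (s0, 011, #) ⊢ (s0, 011, X#)
No transition applies at (s0, 011, X#); input not fully consumed.

Reject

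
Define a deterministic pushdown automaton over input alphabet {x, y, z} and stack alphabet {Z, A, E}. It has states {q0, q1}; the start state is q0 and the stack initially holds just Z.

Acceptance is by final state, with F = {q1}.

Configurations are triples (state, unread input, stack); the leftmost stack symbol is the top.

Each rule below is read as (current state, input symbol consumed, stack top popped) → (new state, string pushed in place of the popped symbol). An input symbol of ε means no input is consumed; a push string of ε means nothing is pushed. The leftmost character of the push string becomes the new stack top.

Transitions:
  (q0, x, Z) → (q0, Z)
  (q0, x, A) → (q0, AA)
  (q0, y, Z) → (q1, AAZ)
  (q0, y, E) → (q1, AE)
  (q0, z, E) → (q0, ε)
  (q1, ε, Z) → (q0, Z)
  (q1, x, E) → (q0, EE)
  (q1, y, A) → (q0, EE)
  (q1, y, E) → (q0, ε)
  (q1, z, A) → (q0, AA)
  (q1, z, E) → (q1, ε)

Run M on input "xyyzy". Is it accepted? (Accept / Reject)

Accept

(q0, xyyzy, Z) ⊢ (q0, yyzy, Z) ⊢ (q1, yzy, AAZ) ⊢ (q0, zy, EEAZ) ⊢ (q0, y, EAZ) ⊢ (q1, ε, AEAZ)
All input consumed; state q1 ∈ F.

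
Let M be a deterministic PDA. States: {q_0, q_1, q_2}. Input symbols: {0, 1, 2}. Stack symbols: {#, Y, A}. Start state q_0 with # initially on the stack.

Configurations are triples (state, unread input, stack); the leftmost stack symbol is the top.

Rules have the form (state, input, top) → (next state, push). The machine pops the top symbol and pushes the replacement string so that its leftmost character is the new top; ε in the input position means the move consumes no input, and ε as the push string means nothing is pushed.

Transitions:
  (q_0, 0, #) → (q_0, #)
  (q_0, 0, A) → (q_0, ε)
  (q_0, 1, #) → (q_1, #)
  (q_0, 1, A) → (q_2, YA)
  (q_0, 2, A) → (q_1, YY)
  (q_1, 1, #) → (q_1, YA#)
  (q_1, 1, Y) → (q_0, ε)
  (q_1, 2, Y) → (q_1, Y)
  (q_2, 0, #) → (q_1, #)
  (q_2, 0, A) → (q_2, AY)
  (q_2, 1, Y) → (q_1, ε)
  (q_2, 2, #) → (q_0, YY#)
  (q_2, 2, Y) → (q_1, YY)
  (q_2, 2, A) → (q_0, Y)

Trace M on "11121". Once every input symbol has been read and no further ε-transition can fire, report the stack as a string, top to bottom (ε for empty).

Y#

(q_0, 11121, #)
  read 1, top #: go to q_1, push # → (q_1, 1121, #)
  read 1, top #: go to q_1, push YA# → (q_1, 121, YA#)
  read 1, top Y: go to q_0, push ε → (q_0, 21, A#)
  read 2, top A: go to q_1, push YY → (q_1, 1, YY#)
  read 1, top Y: go to q_0, push ε → (q_0, ε, Y#)
All input consumed in state q_0 with stack Y#.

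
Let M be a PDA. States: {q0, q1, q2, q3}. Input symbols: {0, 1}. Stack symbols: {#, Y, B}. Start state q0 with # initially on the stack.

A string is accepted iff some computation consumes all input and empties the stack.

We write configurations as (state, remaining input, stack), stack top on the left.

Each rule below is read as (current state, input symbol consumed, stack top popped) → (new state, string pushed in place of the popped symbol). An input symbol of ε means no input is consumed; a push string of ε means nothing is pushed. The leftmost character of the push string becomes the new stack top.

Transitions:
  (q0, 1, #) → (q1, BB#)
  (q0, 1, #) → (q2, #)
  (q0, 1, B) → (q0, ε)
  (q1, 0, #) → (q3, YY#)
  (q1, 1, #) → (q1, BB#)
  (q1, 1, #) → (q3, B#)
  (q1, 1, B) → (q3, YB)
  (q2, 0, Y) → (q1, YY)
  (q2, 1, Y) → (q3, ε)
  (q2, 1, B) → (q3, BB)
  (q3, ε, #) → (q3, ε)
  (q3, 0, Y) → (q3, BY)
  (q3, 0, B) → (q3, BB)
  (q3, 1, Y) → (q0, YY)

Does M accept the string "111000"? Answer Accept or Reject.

Reject

No computation consumes all input and empties the stack.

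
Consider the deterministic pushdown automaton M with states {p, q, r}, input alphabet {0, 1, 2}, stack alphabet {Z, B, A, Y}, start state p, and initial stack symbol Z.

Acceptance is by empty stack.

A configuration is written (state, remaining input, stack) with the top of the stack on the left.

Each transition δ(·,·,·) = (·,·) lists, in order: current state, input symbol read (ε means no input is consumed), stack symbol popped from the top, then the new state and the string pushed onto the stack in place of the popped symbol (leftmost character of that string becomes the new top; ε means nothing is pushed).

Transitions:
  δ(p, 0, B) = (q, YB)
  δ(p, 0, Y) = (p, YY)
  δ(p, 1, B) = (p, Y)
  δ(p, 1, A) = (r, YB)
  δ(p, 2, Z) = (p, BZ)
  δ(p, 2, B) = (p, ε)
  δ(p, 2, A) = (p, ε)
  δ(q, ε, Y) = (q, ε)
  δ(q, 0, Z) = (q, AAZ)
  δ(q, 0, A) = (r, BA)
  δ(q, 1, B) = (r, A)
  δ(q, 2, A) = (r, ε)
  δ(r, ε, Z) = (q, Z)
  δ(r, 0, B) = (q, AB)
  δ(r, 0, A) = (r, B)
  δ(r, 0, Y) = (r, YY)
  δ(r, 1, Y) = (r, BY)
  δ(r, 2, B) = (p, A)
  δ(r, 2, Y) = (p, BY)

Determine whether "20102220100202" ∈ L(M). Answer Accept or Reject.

Reject

(p, 20102220100202, Z)
  read 2, top Z: go to p, push BZ → (p, 0102220100202, BZ)
  read 0, top B: go to q, push YB → (q, 102220100202, YBZ)
  ε-move, top Y: go to q, push ε → (q, 102220100202, BZ)
  read 1, top B: go to r, push A → (r, 02220100202, AZ)
  read 0, top A: go to r, push B → (r, 2220100202, BZ)
  read 2, top B: go to p, push A → (p, 220100202, AZ)
  read 2, top A: go to p, push ε → (p, 20100202, Z)
  read 2, top Z: go to p, push BZ → (p, 0100202, BZ)
  read 0, top B: go to q, push YB → (q, 100202, YBZ)
  ε-move, top Y: go to q, push ε → (q, 100202, BZ)
  read 1, top B: go to r, push A → (r, 00202, AZ)
  read 0, top A: go to r, push B → (r, 0202, BZ)
  read 0, top B: go to q, push AB → (q, 202, ABZ)
  read 2, top A: go to r, push ε → (r, 02, BZ)
  read 0, top B: go to q, push AB → (q, 2, ABZ)
  read 2, top A: go to r, push ε → (r, ε, BZ)
All input consumed; stack is BZ, not empty, and no further ε-move applies.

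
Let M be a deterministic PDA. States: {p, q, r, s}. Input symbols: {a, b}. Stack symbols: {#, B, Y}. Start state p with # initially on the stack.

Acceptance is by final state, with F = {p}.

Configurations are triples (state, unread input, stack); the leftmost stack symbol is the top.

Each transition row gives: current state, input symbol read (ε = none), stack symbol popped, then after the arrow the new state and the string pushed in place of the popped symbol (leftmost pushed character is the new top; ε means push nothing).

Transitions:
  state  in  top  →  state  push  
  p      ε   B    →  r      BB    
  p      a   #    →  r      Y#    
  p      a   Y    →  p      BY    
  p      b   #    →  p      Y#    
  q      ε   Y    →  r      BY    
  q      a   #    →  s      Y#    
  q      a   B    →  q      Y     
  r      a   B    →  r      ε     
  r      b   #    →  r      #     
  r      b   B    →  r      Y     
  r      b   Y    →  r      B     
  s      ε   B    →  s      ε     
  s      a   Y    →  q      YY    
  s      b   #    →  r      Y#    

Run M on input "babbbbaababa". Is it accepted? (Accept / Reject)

(p, babbbbaababa, #)
  read b, top #: go to p, push Y# → (p, abbbbaababa, Y#)
  read a, top Y: go to p, push BY → (p, bbbbaababa, BY#)
  ε-move, top B: go to r, push BB → (r, bbbbaababa, BBY#)
  read b, top B: go to r, push Y → (r, bbbaababa, YBY#)
  read b, top Y: go to r, push B → (r, bbaababa, BBY#)
  read b, top B: go to r, push Y → (r, baababa, YBY#)
  read b, top Y: go to r, push B → (r, aababa, BBY#)
  read a, top B: go to r, push ε → (r, ababa, BY#)
  read a, top B: go to r, push ε → (r, baba, Y#)
  read b, top Y: go to r, push B → (r, aba, B#)
  read a, top B: go to r, push ε → (r, ba, #)
  read b, top #: go to r, push # → (r, a, #)
No transition applies at (r, a, #); input not fully consumed.

Reject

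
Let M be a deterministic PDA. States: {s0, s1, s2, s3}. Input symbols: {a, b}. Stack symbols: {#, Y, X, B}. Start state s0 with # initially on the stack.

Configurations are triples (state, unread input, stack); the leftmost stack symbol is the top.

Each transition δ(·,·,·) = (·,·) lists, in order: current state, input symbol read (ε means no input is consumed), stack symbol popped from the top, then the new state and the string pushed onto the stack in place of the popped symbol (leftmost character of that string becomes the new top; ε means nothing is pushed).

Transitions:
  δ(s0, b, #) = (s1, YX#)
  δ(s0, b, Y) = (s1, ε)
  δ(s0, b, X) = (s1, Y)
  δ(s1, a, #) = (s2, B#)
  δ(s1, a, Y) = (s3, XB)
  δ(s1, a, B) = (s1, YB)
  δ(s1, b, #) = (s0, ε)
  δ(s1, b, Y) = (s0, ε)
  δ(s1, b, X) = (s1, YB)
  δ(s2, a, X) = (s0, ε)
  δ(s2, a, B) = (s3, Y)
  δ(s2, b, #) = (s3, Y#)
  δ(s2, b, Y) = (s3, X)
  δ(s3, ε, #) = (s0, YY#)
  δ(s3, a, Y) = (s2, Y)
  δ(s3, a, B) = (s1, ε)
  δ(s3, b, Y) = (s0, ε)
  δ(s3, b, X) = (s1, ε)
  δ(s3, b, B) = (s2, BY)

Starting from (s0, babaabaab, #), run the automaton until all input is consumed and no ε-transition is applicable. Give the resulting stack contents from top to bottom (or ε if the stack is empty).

BBBX#

(s0, babaabaab, #) ⊢ (s1, abaabaab, YX#) ⊢ (s3, baabaab, XBX#) ⊢ (s1, aabaab, BX#) ⊢ (s1, abaab, YBX#) ⊢ (s3, baab, XBBX#) ⊢ (s1, aab, BBX#) ⊢ (s1, ab, YBBX#) ⊢ (s3, b, XBBBX#) ⊢ (s1, ε, BBBX#)
All input consumed in state s1 with stack BBBX#.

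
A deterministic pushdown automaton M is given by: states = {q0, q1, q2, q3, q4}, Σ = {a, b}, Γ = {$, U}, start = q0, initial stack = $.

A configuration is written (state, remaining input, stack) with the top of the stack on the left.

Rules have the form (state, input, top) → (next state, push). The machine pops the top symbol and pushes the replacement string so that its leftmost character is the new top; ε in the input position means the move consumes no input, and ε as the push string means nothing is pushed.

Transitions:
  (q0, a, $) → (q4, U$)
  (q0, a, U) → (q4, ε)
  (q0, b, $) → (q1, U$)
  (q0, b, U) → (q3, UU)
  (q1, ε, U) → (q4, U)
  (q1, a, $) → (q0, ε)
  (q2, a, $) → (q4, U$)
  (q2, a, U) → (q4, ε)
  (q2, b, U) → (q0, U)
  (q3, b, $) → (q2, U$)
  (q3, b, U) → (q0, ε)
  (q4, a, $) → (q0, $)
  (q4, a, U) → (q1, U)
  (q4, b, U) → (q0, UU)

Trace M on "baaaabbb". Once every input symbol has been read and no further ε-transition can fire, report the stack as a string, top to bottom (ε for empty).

UU$

(q0, baaaabbb, $)
  read b, top $: go to q1, push U$ → (q1, aaaabbb, U$)
  ε-move, top U: go to q4, push U → (q4, aaaabbb, U$)
  read a, top U: go to q1, push U → (q1, aaabbb, U$)
  ε-move, top U: go to q4, push U → (q4, aaabbb, U$)
  read a, top U: go to q1, push U → (q1, aabbb, U$)
  ε-move, top U: go to q4, push U → (q4, aabbb, U$)
  read a, top U: go to q1, push U → (q1, abbb, U$)
  ε-move, top U: go to q4, push U → (q4, abbb, U$)
  read a, top U: go to q1, push U → (q1, bbb, U$)
  ε-move, top U: go to q4, push U → (q4, bbb, U$)
  read b, top U: go to q0, push UU → (q0, bb, UU$)
  read b, top U: go to q3, push UU → (q3, b, UUU$)
  read b, top U: go to q0, push ε → (q0, ε, UU$)
All input consumed in state q0 with stack UU$.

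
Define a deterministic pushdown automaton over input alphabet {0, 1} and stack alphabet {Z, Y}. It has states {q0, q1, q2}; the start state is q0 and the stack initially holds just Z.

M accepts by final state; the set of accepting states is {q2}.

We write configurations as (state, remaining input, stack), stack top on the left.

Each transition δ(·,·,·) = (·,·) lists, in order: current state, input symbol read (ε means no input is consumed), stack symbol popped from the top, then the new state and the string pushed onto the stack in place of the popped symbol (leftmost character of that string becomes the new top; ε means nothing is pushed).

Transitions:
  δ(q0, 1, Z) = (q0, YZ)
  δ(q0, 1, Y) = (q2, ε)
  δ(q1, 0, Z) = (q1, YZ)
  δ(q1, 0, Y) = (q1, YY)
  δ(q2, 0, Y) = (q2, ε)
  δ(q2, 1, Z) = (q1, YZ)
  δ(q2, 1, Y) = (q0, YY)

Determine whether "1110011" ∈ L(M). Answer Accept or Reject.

(q0, 1110011, Z) ⊢ (q0, 110011, YZ) ⊢ (q2, 10011, Z) ⊢ (q1, 0011, YZ) ⊢ (q1, 011, YYZ) ⊢ (q1, 11, YYYZ)
No transition applies at (q1, 11, YYYZ); input not fully consumed.

Reject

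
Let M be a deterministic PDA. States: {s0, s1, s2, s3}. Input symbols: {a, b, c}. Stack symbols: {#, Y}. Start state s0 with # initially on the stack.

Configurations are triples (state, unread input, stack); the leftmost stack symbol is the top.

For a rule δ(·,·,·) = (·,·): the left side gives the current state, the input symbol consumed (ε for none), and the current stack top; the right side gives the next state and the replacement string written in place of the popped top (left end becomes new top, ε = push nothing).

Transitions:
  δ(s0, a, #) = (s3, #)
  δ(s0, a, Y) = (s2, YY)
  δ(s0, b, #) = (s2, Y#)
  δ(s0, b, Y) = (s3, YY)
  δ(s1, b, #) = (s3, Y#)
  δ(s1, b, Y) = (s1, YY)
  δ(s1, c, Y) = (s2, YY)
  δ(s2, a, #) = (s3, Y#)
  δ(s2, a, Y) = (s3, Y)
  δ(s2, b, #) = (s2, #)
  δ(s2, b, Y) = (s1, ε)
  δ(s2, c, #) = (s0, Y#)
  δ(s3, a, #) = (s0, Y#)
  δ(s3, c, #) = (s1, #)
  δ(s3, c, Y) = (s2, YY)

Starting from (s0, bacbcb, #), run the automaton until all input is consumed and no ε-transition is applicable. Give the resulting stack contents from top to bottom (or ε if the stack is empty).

Y#

(s0, bacbcb, #)
  read b, top #: go to s2, push Y# → (s2, acbcb, Y#)
  read a, top Y: go to s3, push Y → (s3, cbcb, Y#)
  read c, top Y: go to s2, push YY → (s2, bcb, YY#)
  read b, top Y: go to s1, push ε → (s1, cb, Y#)
  read c, top Y: go to s2, push YY → (s2, b, YY#)
  read b, top Y: go to s1, push ε → (s1, ε, Y#)
All input consumed in state s1 with stack Y#.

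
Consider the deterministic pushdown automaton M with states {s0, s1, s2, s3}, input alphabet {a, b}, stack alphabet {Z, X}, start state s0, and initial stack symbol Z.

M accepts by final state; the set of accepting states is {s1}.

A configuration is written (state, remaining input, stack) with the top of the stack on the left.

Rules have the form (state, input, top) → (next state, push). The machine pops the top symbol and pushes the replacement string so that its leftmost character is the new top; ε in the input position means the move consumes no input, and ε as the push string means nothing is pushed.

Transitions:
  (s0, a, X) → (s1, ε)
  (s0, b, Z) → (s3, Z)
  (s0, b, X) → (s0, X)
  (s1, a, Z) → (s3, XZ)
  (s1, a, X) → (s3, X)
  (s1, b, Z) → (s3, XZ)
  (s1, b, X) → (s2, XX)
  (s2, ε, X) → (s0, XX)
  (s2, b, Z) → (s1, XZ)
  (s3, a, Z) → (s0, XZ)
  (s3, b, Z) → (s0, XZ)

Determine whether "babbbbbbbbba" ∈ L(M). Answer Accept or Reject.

(s0, babbbbbbbbba, Z)
  read b, top Z: go to s3, push Z → (s3, abbbbbbbbba, Z)
  read a, top Z: go to s0, push XZ → (s0, bbbbbbbbba, XZ)
  read b, top X: go to s0, push X → (s0, bbbbbbbba, XZ)
  read b, top X: go to s0, push X → (s0, bbbbbbba, XZ)
  read b, top X: go to s0, push X → (s0, bbbbbba, XZ)
  read b, top X: go to s0, push X → (s0, bbbbba, XZ)
  read b, top X: go to s0, push X → (s0, bbbba, XZ)
  read b, top X: go to s0, push X → (s0, bbba, XZ)
  read b, top X: go to s0, push X → (s0, bba, XZ)
  read b, top X: go to s0, push X → (s0, ba, XZ)
  read b, top X: go to s0, push X → (s0, a, XZ)
  read a, top X: go to s1, push ε → (s1, ε, Z)
All input consumed; state s1 ∈ F.

Accept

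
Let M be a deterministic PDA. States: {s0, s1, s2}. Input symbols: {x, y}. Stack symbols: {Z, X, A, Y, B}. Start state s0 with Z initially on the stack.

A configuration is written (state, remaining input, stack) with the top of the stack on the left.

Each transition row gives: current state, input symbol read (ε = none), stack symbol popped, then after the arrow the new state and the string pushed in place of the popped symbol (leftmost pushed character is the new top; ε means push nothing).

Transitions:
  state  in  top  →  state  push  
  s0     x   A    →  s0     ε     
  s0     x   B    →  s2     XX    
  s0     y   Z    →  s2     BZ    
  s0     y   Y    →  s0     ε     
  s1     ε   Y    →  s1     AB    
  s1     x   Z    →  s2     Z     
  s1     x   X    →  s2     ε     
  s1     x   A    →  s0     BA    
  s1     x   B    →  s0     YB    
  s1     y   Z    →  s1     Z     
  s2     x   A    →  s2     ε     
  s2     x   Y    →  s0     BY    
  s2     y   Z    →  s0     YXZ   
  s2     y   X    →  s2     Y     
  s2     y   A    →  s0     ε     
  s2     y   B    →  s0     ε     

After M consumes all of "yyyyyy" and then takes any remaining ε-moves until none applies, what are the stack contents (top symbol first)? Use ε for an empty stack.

Z

(s0, yyyyyy, Z)
  read y, top Z: go to s2, push BZ → (s2, yyyyy, BZ)
  read y, top B: go to s0, push ε → (s0, yyyy, Z)
  read y, top Z: go to s2, push BZ → (s2, yyy, BZ)
  read y, top B: go to s0, push ε → (s0, yy, Z)
  read y, top Z: go to s2, push BZ → (s2, y, BZ)
  read y, top B: go to s0, push ε → (s0, ε, Z)
All input consumed in state s0 with stack Z.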